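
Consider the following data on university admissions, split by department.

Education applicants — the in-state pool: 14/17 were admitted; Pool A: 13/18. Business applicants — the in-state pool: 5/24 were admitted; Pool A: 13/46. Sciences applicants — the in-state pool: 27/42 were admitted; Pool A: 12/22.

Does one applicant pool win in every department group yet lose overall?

Education: the in-state pool 14/17 = 82.4%, Pool A 13/18 = 72.2% → the in-state pool
Business: the in-state pool 5/24 = 20.8%, Pool A 13/46 = 28.3% → Pool A
Sciences: the in-state pool 27/42 = 64.3%, Pool A 12/22 = 54.5% → the in-state pool
Overall: the in-state pool 46/83 = 55.4%, Pool A 38/86 = 44.2% → the in-state pool
Neither sweeps: the in-state pool wins 2 of 3 groups, Pool A wins 1. The in-state pool wins overall but not every group — no Simpson reversal.

No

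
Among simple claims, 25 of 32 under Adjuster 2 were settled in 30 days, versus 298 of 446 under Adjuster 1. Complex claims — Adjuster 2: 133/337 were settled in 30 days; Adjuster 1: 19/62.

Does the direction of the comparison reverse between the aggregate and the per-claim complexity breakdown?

Yes

Simple: Adjuster 2 25/32 = 78.1%, Adjuster 1 298/446 = 66.8% → Adjuster 2
Complex: Adjuster 2 133/337 = 39.5%, Adjuster 1 19/62 = 30.6% → Adjuster 2
Overall: Adjuster 2 158/369 = 42.8%, Adjuster 1 317/508 = 62.4% → Adjuster 1
Adjuster 2 wins each claim group but Adjuster 1 wins overall — the comparison reverses. Adjuster 2's claims skew toward complex, which has a lower base rate.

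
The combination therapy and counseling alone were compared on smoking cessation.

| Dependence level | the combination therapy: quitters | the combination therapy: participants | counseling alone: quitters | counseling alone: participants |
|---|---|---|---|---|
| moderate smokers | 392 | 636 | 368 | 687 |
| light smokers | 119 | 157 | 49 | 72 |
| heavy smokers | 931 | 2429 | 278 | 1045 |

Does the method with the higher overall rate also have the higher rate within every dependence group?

Moderate smokers: the combination therapy 392/636 = 61.6%, counseling alone 368/687 = 53.6% → the combination therapy
Light smokers: the combination therapy 119/157 = 75.8%, counseling alone 49/72 = 68.1% → the combination therapy
Heavy smokers: the combination therapy 931/2429 = 38.3%, counseling alone 278/1045 = 26.6% → the combination therapy
Overall: the combination therapy 1442/3222 = 44.8%, counseling alone 695/1804 = 38.5% → the combination therapy
The combination therapy wins overall and in every dependence group — no reversal.

Yes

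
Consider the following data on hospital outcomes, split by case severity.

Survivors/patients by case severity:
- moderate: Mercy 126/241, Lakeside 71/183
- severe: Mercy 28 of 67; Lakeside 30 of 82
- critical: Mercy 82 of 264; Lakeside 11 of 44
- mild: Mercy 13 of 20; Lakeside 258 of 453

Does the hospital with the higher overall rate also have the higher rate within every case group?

No

Moderate: Mercy 126/241 = 52.3%, Lakeside 71/183 = 38.8% → Mercy
Severe: Mercy 28/67 = 41.8%, Lakeside 30/82 = 36.6% → Mercy
Critical: Mercy 82/264 = 31.1%, Lakeside 11/44 = 25.0% → Mercy
Mild: Mercy 13/20 = 65.0%, Lakeside 258/453 = 57.0% → Mercy
Overall: Mercy 249/592 = 42.1%, Lakeside 370/762 = 48.6% → Lakeside
Mercy wins each case group but Lakeside wins overall — the comparison reverses. Mercy's patients skew toward critical, which has a lower base rate.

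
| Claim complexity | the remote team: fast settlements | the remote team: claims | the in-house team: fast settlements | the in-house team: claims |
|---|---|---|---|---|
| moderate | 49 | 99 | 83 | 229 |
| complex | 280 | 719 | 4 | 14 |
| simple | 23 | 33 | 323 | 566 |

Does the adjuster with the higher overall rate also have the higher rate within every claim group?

No

Moderate: the remote team 49/99 = 49.5%, the in-house team 83/229 = 36.2% → the remote team
Complex: the remote team 280/719 = 38.9%, the in-house team 4/14 = 28.6% → the remote team
Simple: the remote team 23/33 = 69.7%, the in-house team 323/566 = 57.1% → the remote team
Overall: the remote team 352/851 = 41.4%, the in-house team 410/809 = 50.7% → the in-house team
The remote team wins each claim group but the in-house team wins overall — the comparison reverses. The remote team's claims skew toward complex, which has a lower base rate.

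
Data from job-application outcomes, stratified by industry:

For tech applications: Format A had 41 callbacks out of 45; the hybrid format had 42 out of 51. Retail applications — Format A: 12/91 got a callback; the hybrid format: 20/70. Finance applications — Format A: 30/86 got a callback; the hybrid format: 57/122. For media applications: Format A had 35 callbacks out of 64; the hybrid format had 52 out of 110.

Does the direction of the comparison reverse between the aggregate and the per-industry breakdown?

No

Tech: Format A 41/45 = 91.1%, the hybrid format 42/51 = 82.4% → Format A
Retail: Format A 12/91 = 13.2%, the hybrid format 20/70 = 28.6% → the hybrid format
Finance: Format A 30/86 = 34.9%, the hybrid format 57/122 = 46.7% → the hybrid format
Media: Format A 35/64 = 54.7%, the hybrid format 52/110 = 47.3% → Format A
Overall: Format A 118/286 = 41.3%, the hybrid format 171/353 = 48.4% → the hybrid format
Neither sweeps: Format A wins 2 of 4 groups, the hybrid format wins 2. The hybrid format wins overall but not every group — no Simpson reversal.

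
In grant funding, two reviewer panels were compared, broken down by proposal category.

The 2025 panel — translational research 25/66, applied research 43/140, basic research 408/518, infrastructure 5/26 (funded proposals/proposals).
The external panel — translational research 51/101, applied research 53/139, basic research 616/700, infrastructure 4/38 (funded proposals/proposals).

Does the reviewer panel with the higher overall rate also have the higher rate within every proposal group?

Translational research: the 2025 panel 25/66 = 37.9%, the external panel 51/101 = 50.5% → the external panel
Applied research: the 2025 panel 43/140 = 30.7%, the external panel 53/139 = 38.1% → the external panel
Basic research: the 2025 panel 408/518 = 78.8%, the external panel 616/700 = 88.0% → the external panel
Infrastructure: the 2025 panel 5/26 = 19.2%, the external panel 4/38 = 10.5% → the 2025 panel
Overall: the 2025 panel 481/750 = 64.1%, the external panel 724/978 = 74.0% → the external panel
Neither sweeps: the 2025 panel wins 1 of 4 groups, the external panel wins 3. The external panel wins overall but not every group — no Simpson reversal.

No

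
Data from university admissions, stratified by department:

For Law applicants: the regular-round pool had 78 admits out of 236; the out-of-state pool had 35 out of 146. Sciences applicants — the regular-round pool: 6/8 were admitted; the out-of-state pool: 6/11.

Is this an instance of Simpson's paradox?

No

Law: the regular-round pool 78/236 = 33.1%, the out-of-state pool 35/146 = 24.0% → the regular-round pool
Sciences: the regular-round pool 6/8 = 75.0%, the out-of-state pool 6/11 = 54.5% → the regular-round pool
Overall: the regular-round pool 84/244 = 34.4%, the out-of-state pool 41/157 = 26.1% → the regular-round pool
The regular-round pool wins overall and in every department group — no reversal.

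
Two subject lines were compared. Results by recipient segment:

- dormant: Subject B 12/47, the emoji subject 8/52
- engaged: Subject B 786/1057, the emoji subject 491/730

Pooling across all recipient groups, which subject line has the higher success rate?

Dormant: Subject B 12/47 = 25.5%, the emoji subject 8/52 = 15.4% → Subject B
Engaged: Subject B 786/1057 = 74.4%, the emoji subject 491/730 = 67.3% → Subject B
Overall: Subject B 798/1104 = 72.3%, the emoji subject 499/782 = 63.8% → Subject B

Subject B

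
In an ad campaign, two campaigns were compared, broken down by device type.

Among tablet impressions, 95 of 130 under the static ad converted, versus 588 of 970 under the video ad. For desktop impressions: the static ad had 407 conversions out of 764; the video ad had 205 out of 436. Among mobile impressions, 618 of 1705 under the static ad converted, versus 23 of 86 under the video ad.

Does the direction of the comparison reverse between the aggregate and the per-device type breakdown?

Tablet: the static ad 95/130 = 73.1%, the video ad 588/970 = 60.6% → the static ad
Desktop: the static ad 407/764 = 53.3%, the video ad 205/436 = 47.0% → the static ad
Mobile: the static ad 618/1705 = 36.2%, the video ad 23/86 = 26.7% → the static ad
Overall: the static ad 1120/2599 = 43.1%, the video ad 816/1492 = 54.7% → the video ad
The static ad wins each device group but the video ad wins overall — the comparison reverses. The static ad's impressions skew toward mobile, which has a lower base rate.

Yes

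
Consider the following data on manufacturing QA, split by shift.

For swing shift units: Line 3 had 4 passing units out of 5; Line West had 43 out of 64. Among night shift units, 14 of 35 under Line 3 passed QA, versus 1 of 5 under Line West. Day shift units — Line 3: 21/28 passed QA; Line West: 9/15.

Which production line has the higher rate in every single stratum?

Swing shift: Line 3 4/5 = 80.0%, Line West 43/64 = 67.2% → Line 3
Night shift: Line 3 14/35 = 40.0%, Line West 1/5 = 20.0% → Line 3
Day shift: Line 3 21/28 = 75.0%, Line West 9/15 = 60.0% → Line 3
Line 3 has the higher rate in all 3 groups.

Line 3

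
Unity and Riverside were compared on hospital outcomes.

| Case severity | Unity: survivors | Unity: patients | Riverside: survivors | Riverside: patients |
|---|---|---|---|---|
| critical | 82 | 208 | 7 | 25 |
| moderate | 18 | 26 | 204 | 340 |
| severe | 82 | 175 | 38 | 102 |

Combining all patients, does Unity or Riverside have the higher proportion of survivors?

Riverside

Critical: Unity 82/208 = 39.4%, Riverside 7/25 = 28.0% → Unity
Moderate: Unity 18/26 = 69.2%, Riverside 204/340 = 60.0% → Unity
Severe: Unity 82/175 = 46.9%, Riverside 38/102 = 37.3% → Unity
Overall: Unity 182/409 = 44.5%, Riverside 249/467 = 53.3% → Riverside
(Unity wins every case group but Riverside wins overall — Unity's patients skew toward the low-rate critical group.)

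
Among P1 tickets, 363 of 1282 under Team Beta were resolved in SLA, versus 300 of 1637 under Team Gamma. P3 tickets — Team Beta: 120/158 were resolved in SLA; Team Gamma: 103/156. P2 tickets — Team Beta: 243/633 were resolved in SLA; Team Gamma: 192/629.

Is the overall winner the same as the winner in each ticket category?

Yes

P1: Team Beta 363/1282 = 28.3%, Team Gamma 300/1637 = 18.3% → Team Beta
P3: Team Beta 120/158 = 75.9%, Team Gamma 103/156 = 66.0% → Team Beta
P2: Team Beta 243/633 = 38.4%, Team Gamma 192/629 = 30.5% → Team Beta
Overall: Team Beta 726/2073 = 35.0%, Team Gamma 595/2422 = 24.6% → Team Beta
Team Beta wins overall and in every ticket group — no reversal.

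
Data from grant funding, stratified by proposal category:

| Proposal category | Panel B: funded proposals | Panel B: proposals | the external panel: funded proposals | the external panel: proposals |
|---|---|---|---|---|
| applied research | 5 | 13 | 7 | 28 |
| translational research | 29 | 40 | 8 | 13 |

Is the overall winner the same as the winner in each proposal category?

Yes

Applied research: Panel B 5/13 = 38.5%, the external panel 7/28 = 25.0% → Panel B
Translational research: Panel B 29/40 = 72.5%, the external panel 8/13 = 61.5% → Panel B
Overall: Panel B 34/53 = 64.2%, the external panel 15/41 = 36.6% → Panel B
Panel B wins overall and in every proposal group — no reversal.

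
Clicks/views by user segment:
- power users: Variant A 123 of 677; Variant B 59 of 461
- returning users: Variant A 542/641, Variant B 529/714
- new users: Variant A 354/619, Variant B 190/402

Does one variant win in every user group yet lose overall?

Power users: Variant A 123/677 = 18.2%, Variant B 59/461 = 12.8% → Variant A
Returning users: Variant A 542/641 = 84.6%, Variant B 529/714 = 74.1% → Variant A
New users: Variant A 354/619 = 57.2%, Variant B 190/402 = 47.3% → Variant A
Overall: Variant A 1019/1937 = 52.6%, Variant B 778/1577 = 49.3% → Variant A
Variant A wins overall and in every user group — no reversal.

No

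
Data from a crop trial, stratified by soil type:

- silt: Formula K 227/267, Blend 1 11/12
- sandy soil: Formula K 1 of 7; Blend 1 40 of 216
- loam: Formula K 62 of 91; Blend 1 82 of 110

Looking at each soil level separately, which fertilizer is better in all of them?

Blend 1

Silt: Formula K 227/267 = 85.0%, Blend 1 11/12 = 91.7% → Blend 1
Sandy soil: Formula K 1/7 = 14.3%, Blend 1 40/216 = 18.5% → Blend 1
Loam: Formula K 62/91 = 68.1%, Blend 1 82/110 = 74.5% → Blend 1
Blend 1 has the higher rate in all 3 groups.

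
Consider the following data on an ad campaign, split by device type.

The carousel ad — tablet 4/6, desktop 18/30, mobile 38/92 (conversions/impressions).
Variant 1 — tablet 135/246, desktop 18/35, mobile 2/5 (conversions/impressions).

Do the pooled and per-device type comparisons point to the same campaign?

Tablet: the carousel ad 4/6 = 66.7%, Variant 1 135/246 = 54.9% → the carousel ad
Desktop: the carousel ad 18/30 = 60.0%, Variant 1 18/35 = 51.4% → the carousel ad
Mobile: the carousel ad 38/92 = 41.3%, Variant 1 2/5 = 40.0% → the carousel ad
Overall: the carousel ad 60/128 = 46.9%, Variant 1 155/286 = 54.2% → Variant 1
The carousel ad wins each device group but Variant 1 wins overall — the comparison reverses. The carousel ad's impressions skew toward mobile, which has a lower base rate.

No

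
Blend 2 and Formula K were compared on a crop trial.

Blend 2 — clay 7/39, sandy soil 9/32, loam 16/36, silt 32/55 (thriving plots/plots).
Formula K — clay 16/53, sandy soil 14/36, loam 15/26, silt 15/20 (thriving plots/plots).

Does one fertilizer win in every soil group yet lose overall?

No

Clay: Blend 2 7/39 = 17.9%, Formula K 16/53 = 30.2% → Formula K
Sandy soil: Blend 2 9/32 = 28.1%, Formula K 14/36 = 38.9% → Formula K
Loam: Blend 2 16/36 = 44.4%, Formula K 15/26 = 57.7% → Formula K
Silt: Blend 2 32/55 = 58.2%, Formula K 15/20 = 75.0% → Formula K
Overall: Blend 2 64/162 = 39.5%, Formula K 60/135 = 44.4% → Formula K
Formula K wins overall and in every soil group — no reversal.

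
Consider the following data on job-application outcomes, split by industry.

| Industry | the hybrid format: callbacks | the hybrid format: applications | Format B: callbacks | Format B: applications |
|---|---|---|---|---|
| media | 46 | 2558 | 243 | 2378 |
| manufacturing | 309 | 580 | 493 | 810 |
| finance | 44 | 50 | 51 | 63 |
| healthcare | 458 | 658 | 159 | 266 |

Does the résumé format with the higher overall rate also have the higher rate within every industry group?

Media: the hybrid format 46/2558 = 1.8%, Format B 243/2378 = 10.2% → Format B
Manufacturing: the hybrid format 309/580 = 53.3%, Format B 493/810 = 60.9% → Format B
Finance: the hybrid format 44/50 = 88.0%, Format B 51/63 = 81.0% → the hybrid format
Healthcare: the hybrid format 458/658 = 69.6%, Format B 159/266 = 59.8% → the hybrid format
Overall: the hybrid format 857/3846 = 22.3%, Format B 946/3517 = 26.9% → Format B
Neither sweeps: the hybrid format wins 2 of 4 groups, Format B wins 2. Format B wins overall but not every group — no Simpson reversal.

No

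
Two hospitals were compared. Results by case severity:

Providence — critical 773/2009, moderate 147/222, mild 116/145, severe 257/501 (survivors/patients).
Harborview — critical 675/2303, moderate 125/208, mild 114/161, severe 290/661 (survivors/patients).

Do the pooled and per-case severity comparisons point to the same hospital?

Critical: Providence 773/2009 = 38.5%, Harborview 675/2303 = 29.3% → Providence
Moderate: Providence 147/222 = 66.2%, Harborview 125/208 = 60.1% → Providence
Mild: Providence 116/145 = 80.0%, Harborview 114/161 = 70.8% → Providence
Severe: Providence 257/501 = 51.3%, Harborview 290/661 = 43.9% → Providence
Overall: Providence 1293/2877 = 44.9%, Harborview 1204/3333 = 36.1% → Providence
Providence wins overall and in every case group — no reversal.

Yes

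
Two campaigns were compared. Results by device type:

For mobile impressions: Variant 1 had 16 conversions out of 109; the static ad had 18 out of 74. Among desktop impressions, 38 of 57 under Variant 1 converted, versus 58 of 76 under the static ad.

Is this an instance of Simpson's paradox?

No

Mobile: Variant 1 16/109 = 14.7%, the static ad 18/74 = 24.3% → the static ad
Desktop: Variant 1 38/57 = 66.7%, the static ad 58/76 = 76.3% → the static ad
Overall: Variant 1 54/166 = 32.5%, the static ad 76/150 = 50.7% → the static ad
The static ad wins overall and in every device group — no reversal.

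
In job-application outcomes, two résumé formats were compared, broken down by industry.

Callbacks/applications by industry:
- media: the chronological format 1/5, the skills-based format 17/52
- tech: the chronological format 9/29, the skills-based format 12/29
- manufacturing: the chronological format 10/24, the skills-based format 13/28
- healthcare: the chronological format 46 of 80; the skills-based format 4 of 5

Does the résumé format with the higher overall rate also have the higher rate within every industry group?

No

Media: the chronological format 1/5 = 20.0%, the skills-based format 17/52 = 32.7% → the skills-based format
Tech: the chronological format 9/29 = 31.0%, the skills-based format 12/29 = 41.4% → the skills-based format
Manufacturing: the chronological format 10/24 = 41.7%, the skills-based format 13/28 = 46.4% → the skills-based format
Healthcare: the chronological format 46/80 = 57.5%, the skills-based format 4/5 = 80.0% → the skills-based format
Overall: the chronological format 66/138 = 47.8%, the skills-based format 46/114 = 40.4% → the chronological format
The skills-based format wins each industry group but the chronological format wins overall — the comparison reverses. The skills-based format's applications skew toward media, which has a lower base rate.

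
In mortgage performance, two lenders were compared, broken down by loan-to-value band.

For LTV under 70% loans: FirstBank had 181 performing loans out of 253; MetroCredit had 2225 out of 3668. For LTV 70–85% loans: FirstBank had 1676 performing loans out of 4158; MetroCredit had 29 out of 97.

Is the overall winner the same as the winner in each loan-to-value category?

No

LTV under 70%: FirstBank 181/253 = 71.5%, MetroCredit 2225/3668 = 60.7% → FirstBank
LTV 70–85%: FirstBank 1676/4158 = 40.3%, MetroCredit 29/97 = 29.9% → FirstBank
Overall: FirstBank 1857/4411 = 42.1%, MetroCredit 2254/3765 = 59.9% → MetroCredit
FirstBank wins each loan-to-value group but MetroCredit wins overall — the comparison reverses. FirstBank's loans skew toward LTV 70–85%, which has a lower base rate.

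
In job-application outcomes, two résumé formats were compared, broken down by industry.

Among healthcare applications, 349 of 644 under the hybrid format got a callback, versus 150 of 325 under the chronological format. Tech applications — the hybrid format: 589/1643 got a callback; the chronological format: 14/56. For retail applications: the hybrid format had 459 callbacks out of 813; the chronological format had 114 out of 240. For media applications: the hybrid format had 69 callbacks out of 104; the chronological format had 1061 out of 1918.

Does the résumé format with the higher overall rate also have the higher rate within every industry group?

Healthcare: the hybrid format 349/644 = 54.2%, the chronological format 150/325 = 46.2% → the hybrid format
Tech: the hybrid format 589/1643 = 35.8%, the chronological format 14/56 = 25.0% → the hybrid format
Retail: the hybrid format 459/813 = 56.5%, the chronological format 114/240 = 47.5% → the hybrid format
Media: the hybrid format 69/104 = 66.3%, the chronological format 1061/1918 = 55.3% → the hybrid format
Overall: the hybrid format 1466/3204 = 45.8%, the chronological format 1339/2539 = 52.7% → the chronological format
The hybrid format wins each industry group but the chronological format wins overall — the comparison reverses. The hybrid format's applications skew toward tech, which has a lower base rate.

No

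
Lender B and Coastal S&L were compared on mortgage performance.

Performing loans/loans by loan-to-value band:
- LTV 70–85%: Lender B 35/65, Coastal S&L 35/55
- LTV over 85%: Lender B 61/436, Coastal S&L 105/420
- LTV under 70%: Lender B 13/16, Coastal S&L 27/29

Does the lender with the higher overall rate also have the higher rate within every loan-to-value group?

LTV 70–85%: Lender B 35/65 = 53.8%, Coastal S&L 35/55 = 63.6% → Coastal S&L
LTV over 85%: Lender B 61/436 = 14.0%, Coastal S&L 105/420 = 25.0% → Coastal S&L
LTV under 70%: Lender B 13/16 = 81.2%, Coastal S&L 27/29 = 93.1% → Coastal S&L
Overall: Lender B 109/517 = 21.1%, Coastal S&L 167/504 = 33.1% → Coastal S&L
Coastal S&L wins overall and in every loan-to-value group — no reversal.

Yes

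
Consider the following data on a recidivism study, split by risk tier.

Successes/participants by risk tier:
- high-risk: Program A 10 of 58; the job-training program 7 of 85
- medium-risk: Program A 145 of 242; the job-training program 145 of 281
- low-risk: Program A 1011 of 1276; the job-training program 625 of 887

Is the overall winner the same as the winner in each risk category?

Yes

High-risk: Program A 10/58 = 17.2%, the job-training program 7/85 = 8.2% → Program A
Medium-risk: Program A 145/242 = 59.9%, the job-training program 145/281 = 51.6% → Program A
Low-risk: Program A 1011/1276 = 79.2%, the job-training program 625/887 = 70.5% → Program A
Overall: Program A 1166/1576 = 74.0%, the job-training program 777/1253 = 62.0% → Program A
Program A wins overall and in every risk group — no reversal.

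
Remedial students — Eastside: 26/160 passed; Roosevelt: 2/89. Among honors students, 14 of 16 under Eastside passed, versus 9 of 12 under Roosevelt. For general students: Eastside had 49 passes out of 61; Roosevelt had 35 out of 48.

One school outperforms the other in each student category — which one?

Remedial: Eastside 26/160 = 16.2%, Roosevelt 2/89 = 2.2% → Eastside
Honors: Eastside 14/16 = 87.5%, Roosevelt 9/12 = 75.0% → Eastside
General: Eastside 49/61 = 80.3%, Roosevelt 35/48 = 72.9% → Eastside
Eastside has the higher rate in all 3 groups.

Eastside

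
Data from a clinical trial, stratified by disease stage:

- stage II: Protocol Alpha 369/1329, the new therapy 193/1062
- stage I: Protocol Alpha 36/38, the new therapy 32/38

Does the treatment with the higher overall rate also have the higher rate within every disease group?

Stage II: Protocol Alpha 369/1329 = 27.8%, the new therapy 193/1062 = 18.2% → Protocol Alpha
Stage I: Protocol Alpha 36/38 = 94.7%, the new therapy 32/38 = 84.2% → Protocol Alpha
Overall: Protocol Alpha 405/1367 = 29.6%, the new therapy 225/1100 = 20.5% → Protocol Alpha
Protocol Alpha wins overall and in every disease group — no reversal.

Yes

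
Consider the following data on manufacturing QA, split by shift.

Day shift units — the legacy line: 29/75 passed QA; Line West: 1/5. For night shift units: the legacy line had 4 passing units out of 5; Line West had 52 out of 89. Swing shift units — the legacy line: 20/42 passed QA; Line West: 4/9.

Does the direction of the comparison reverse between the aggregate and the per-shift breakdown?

Day shift: the legacy line 29/75 = 38.7%, Line West 1/5 = 20.0% → the legacy line
Night shift: the legacy line 4/5 = 80.0%, Line West 52/89 = 58.4% → the legacy line
Swing shift: the legacy line 20/42 = 47.6%, Line West 4/9 = 44.4% → the legacy line
Overall: the legacy line 53/122 = 43.4%, Line West 57/103 = 55.3% → Line West
The legacy line wins each shift group but Line West wins overall — the comparison reverses. The legacy line's units skew toward day shift, which has a lower base rate.

Yes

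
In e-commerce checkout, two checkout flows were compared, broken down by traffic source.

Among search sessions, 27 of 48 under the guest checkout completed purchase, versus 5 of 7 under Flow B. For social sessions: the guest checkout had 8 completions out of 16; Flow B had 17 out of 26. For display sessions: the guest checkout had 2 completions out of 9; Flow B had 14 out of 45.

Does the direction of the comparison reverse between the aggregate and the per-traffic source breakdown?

Search: the guest checkout 27/48 = 56.2%, Flow B 5/7 = 71.4% → Flow B
Social: the guest checkout 8/16 = 50.0%, Flow B 17/26 = 65.4% → Flow B
Display: the guest checkout 2/9 = 22.2%, Flow B 14/45 = 31.1% → Flow B
Overall: the guest checkout 37/73 = 50.7%, Flow B 36/78 = 46.2% → the guest checkout
Flow B wins each traffic group but the guest checkout wins overall — the comparison reverses. Flow B's sessions skew toward display, which has a lower base rate.

Yes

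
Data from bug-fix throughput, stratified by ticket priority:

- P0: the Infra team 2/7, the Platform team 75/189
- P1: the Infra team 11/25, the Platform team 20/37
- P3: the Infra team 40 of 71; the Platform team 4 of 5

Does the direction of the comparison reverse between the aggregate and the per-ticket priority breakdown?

Yes

P0: the Infra team 2/7 = 28.6%, the Platform team 75/189 = 39.7% → the Platform team
P1: the Infra team 11/25 = 44.0%, the Platform team 20/37 = 54.1% → the Platform team
P3: the Infra team 40/71 = 56.3%, the Platform team 4/5 = 80.0% → the Platform team
Overall: the Infra team 53/103 = 51.5%, the Platform team 99/231 = 42.9% → the Infra team
The Platform team wins each ticket group but the Infra team wins overall — the comparison reverses. The Platform team's tickets skew toward P0, which has a lower base rate.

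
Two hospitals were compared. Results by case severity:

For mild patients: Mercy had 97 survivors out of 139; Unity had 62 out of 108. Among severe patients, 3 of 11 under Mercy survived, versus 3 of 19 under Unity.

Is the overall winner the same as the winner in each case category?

Mild: Mercy 97/139 = 69.8%, Unity 62/108 = 57.4% → Mercy
Severe: Mercy 3/11 = 27.3%, Unity 3/19 = 15.8% → Mercy
Overall: Mercy 100/150 = 66.7%, Unity 65/127 = 51.2% → Mercy
Mercy wins overall and in every case group — no reversal.

Yes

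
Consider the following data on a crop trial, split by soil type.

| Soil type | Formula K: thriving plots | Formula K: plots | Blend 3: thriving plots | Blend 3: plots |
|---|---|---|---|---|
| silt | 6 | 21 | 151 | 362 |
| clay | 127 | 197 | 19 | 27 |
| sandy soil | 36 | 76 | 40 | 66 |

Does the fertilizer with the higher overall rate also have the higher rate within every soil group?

No

Silt: Formula K 6/21 = 28.6%, Blend 3 151/362 = 41.7% → Blend 3
Clay: Formula K 127/197 = 64.5%, Blend 3 19/27 = 70.4% → Blend 3
Sandy soil: Formula K 36/76 = 47.4%, Blend 3 40/66 = 60.6% → Blend 3
Overall: Formula K 169/294 = 57.5%, Blend 3 210/455 = 46.2% → Formula K
Blend 3 wins each soil group but Formula K wins overall — the comparison reverses. Blend 3's plots skew toward silt, which has a lower base rate.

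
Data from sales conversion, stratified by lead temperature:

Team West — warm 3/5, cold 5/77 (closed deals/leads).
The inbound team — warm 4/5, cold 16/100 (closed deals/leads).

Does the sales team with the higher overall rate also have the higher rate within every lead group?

Warm: Team West 3/5 = 60.0%, the inbound team 4/5 = 80.0% → the inbound team
Cold: Team West 5/77 = 6.5%, the inbound team 16/100 = 16.0% → the inbound team
Overall: Team West 8/82 = 9.8%, the inbound team 20/105 = 19.0% → the inbound team
The inbound team wins overall and in every lead group — no reversal.

Yes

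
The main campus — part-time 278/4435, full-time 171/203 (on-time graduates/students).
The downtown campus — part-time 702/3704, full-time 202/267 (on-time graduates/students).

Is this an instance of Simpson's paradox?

No

Part-time: the main campus 278/4435 = 6.3%, the downtown campus 702/3704 = 19.0% → the downtown campus
Full-time: the main campus 171/203 = 84.2%, the downtown campus 202/267 = 75.7% → the main campus
Overall: the main campus 449/4638 = 9.7%, the downtown campus 904/3971 = 22.8% → the downtown campus
Neither sweeps: the main campus wins 1 of 2 groups, the downtown campus wins 1. The downtown campus wins overall but not every group — no Simpson reversal.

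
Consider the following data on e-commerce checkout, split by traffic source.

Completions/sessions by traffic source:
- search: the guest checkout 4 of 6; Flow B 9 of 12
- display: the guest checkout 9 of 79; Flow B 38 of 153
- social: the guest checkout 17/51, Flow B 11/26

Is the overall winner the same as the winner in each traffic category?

Search: the guest checkout 4/6 = 66.7%, Flow B 9/12 = 75.0% → Flow B
Display: the guest checkout 9/79 = 11.4%, Flow B 38/153 = 24.8% → Flow B
Social: the guest checkout 17/51 = 33.3%, Flow B 11/26 = 42.3% → Flow B
Overall: the guest checkout 30/136 = 22.1%, Flow B 58/191 = 30.4% → Flow B
Flow B wins overall and in every traffic group — no reversal.

Yes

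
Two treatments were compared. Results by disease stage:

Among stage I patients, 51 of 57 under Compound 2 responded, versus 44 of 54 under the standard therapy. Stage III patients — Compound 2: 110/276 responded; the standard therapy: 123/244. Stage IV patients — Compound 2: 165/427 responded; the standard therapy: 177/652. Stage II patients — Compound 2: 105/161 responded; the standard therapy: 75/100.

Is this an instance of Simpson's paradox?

Stage I: Compound 2 51/57 = 89.5%, the standard therapy 44/54 = 81.5% → Compound 2
Stage III: Compound 2 110/276 = 39.9%, the standard therapy 123/244 = 50.4% → the standard therapy
Stage IV: Compound 2 165/427 = 38.6%, the standard therapy 177/652 = 27.1% → Compound 2
Stage II: Compound 2 105/161 = 65.2%, the standard therapy 75/100 = 75.0% → the standard therapy
Overall: Compound 2 431/921 = 46.8%, the standard therapy 419/1050 = 39.9% → Compound 2
Neither sweeps: Compound 2 wins 2 of 4 groups, the standard therapy wins 2. Compound 2 wins overall but not every group — no Simpson reversal.

No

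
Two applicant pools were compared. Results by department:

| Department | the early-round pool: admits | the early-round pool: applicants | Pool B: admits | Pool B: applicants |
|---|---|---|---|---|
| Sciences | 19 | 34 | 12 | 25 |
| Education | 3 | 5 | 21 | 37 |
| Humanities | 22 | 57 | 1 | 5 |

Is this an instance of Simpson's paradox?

Yes

Sciences: the early-round pool 19/34 = 55.9%, Pool B 12/25 = 48.0% → the early-round pool
Education: the early-round pool 3/5 = 60.0%, Pool B 21/37 = 56.8% → the early-round pool
Humanities: the early-round pool 22/57 = 38.6%, Pool B 1/5 = 20.0% → the early-round pool
Overall: the early-round pool 44/96 = 45.8%, Pool B 34/67 = 50.7% → Pool B
The early-round pool wins each department group but Pool B wins overall — the comparison reverses. The early-round pool's applicants skew toward Humanities, which has a lower base rate.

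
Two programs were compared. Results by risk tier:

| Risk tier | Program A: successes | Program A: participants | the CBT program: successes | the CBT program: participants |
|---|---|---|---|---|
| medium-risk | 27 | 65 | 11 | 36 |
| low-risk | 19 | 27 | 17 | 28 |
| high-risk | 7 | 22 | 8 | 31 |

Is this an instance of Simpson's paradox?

Medium-risk: Program A 27/65 = 41.5%, the CBT program 11/36 = 30.6% → Program A
Low-risk: Program A 19/27 = 70.4%, the CBT program 17/28 = 60.7% → Program A
High-risk: Program A 7/22 = 31.8%, the CBT program 8/31 = 25.8% → Program A
Overall: Program A 53/114 = 46.5%, the CBT program 36/95 = 37.9% → Program A
Program A wins overall and in every risk group — no reversal.

No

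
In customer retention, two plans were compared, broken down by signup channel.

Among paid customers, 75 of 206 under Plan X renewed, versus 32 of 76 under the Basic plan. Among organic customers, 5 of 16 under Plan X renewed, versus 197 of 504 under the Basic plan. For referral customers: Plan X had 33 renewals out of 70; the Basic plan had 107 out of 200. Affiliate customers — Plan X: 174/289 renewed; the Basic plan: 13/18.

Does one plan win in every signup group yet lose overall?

Paid: Plan X 75/206 = 36.4%, the Basic plan 32/76 = 42.1% → the Basic plan
Organic: Plan X 5/16 = 31.2%, the Basic plan 197/504 = 39.1% → the Basic plan
Referral: Plan X 33/70 = 47.1%, the Basic plan 107/200 = 53.5% → the Basic plan
Affiliate: Plan X 174/289 = 60.2%, the Basic plan 13/18 = 72.2% → the Basic plan
Overall: Plan X 287/581 = 49.4%, the Basic plan 349/798 = 43.7% → Plan X
The Basic plan wins each signup group but Plan X wins overall — the comparison reverses. The Basic plan's customers skew toward organic, which has a lower base rate.

Yes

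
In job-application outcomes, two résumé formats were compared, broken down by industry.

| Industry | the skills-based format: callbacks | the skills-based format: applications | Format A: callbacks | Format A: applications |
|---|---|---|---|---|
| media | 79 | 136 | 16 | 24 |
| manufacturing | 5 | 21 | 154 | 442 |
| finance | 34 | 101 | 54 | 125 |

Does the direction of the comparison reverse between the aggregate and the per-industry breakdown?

Yes

Media: the skills-based format 79/136 = 58.1%, Format A 16/24 = 66.7% → Format A
Manufacturing: the skills-based format 5/21 = 23.8%, Format A 154/442 = 34.8% → Format A
Finance: the skills-based format 34/101 = 33.7%, Format A 54/125 = 43.2% → Format A
Overall: the skills-based format 118/258 = 45.7%, Format A 224/591 = 37.9% → the skills-based format
Format A wins each industry group but the skills-based format wins overall — the comparison reverses. Format A's applications skew toward manufacturing, which has a lower base rate.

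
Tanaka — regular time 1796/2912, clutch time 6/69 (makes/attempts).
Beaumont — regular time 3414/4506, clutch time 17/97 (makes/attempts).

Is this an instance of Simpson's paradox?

No

Regular time: Tanaka 1796/2912 = 61.7%, Beaumont 3414/4506 = 75.8% → Beaumont
Clutch time: Tanaka 6/69 = 8.7%, Beaumont 17/97 = 17.5% → Beaumont
Overall: Tanaka 1802/2981 = 60.4%, Beaumont 3431/4603 = 74.5% → Beaumont
Beaumont wins overall and in every game group — no reversal.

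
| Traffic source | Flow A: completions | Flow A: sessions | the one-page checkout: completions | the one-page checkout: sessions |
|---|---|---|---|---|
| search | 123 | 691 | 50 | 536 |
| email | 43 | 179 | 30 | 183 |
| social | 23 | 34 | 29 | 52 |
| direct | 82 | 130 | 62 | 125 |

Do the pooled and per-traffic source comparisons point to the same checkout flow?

Search: Flow A 123/691 = 17.8%, the one-page checkout 50/536 = 9.3% → Flow A
Email: Flow A 43/179 = 24.0%, the one-page checkout 30/183 = 16.4% → Flow A
Social: Flow A 23/34 = 67.6%, the one-page checkout 29/52 = 55.8% → Flow A
Direct: Flow A 82/130 = 63.1%, the one-page checkout 62/125 = 49.6% → Flow A
Overall: Flow A 271/1034 = 26.2%, the one-page checkout 171/896 = 19.1% → Flow A
Flow A wins overall and in every traffic group — no reversal.

Yes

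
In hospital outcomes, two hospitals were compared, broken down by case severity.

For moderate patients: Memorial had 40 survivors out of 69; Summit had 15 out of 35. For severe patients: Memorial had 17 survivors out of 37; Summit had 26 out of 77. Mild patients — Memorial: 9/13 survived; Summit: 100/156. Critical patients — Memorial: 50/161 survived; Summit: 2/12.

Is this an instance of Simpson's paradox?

Yes

Moderate: Memorial 40/69 = 58.0%, Summit 15/35 = 42.9% → Memorial
Severe: Memorial 17/37 = 45.9%, Summit 26/77 = 33.8% → Memorial
Mild: Memorial 9/13 = 69.2%, Summit 100/156 = 64.1% → Memorial
Critical: Memorial 50/161 = 31.1%, Summit 2/12 = 16.7% → Memorial
Overall: Memorial 116/280 = 41.4%, Summit 143/280 = 51.1% → Summit
Memorial wins each case group but Summit wins overall — the comparison reverses. Memorial's patients skew toward critical, which has a lower base rate.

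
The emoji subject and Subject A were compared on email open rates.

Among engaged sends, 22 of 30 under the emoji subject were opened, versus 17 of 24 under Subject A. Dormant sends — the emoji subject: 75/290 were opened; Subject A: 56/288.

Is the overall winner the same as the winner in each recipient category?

Yes

Engaged: the emoji subject 22/30 = 73.3%, Subject A 17/24 = 70.8% → the emoji subject
Dormant: the emoji subject 75/290 = 25.9%, Subject A 56/288 = 19.4% → the emoji subject
Overall: the emoji subject 97/320 = 30.3%, Subject A 73/312 = 23.4% → the emoji subject
The emoji subject wins overall and in every recipient group — no reversal.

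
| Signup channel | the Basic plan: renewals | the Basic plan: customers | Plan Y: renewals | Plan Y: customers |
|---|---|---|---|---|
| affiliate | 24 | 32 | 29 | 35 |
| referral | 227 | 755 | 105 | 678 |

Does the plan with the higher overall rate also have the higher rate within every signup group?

No

Affiliate: the Basic plan 24/32 = 75.0%, Plan Y 29/35 = 82.9% → Plan Y
Referral: the Basic plan 227/755 = 30.1%, Plan Y 105/678 = 15.5% → the Basic plan
Overall: the Basic plan 251/787 = 31.9%, Plan Y 134/713 = 18.8% → the Basic plan
Neither sweeps: the Basic plan wins 1 of 2 groups, Plan Y wins 1. The Basic plan wins overall but not every group — no Simpson reversal.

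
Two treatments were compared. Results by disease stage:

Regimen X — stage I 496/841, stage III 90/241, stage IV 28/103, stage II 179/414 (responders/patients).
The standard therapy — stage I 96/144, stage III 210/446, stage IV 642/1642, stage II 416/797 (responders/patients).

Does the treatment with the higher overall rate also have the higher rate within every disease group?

Stage I: Regimen X 496/841 = 59.0%, the standard therapy 96/144 = 66.7% → the standard therapy
Stage III: Regimen X 90/241 = 37.3%, the standard therapy 210/446 = 47.1% → the standard therapy
Stage IV: Regimen X 28/103 = 27.2%, the standard therapy 642/1642 = 39.1% → the standard therapy
Stage II: Regimen X 179/414 = 43.2%, the standard therapy 416/797 = 52.2% → the standard therapy
Overall: Regimen X 793/1599 = 49.6%, the standard therapy 1364/3029 = 45.0% → Regimen X
The standard therapy wins each disease group but Regimen X wins overall — the comparison reverses. The standard therapy's patients skew toward stage IV, which has a lower base rate.

No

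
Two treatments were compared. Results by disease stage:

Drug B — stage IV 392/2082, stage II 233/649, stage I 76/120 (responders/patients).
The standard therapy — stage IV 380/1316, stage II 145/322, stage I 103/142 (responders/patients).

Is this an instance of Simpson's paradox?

No

Stage IV: Drug B 392/2082 = 18.8%, the standard therapy 380/1316 = 28.9% → the standard therapy
Stage II: Drug B 233/649 = 35.9%, the standard therapy 145/322 = 45.0% → the standard therapy
Stage I: Drug B 76/120 = 63.3%, the standard therapy 103/142 = 72.5% → the standard therapy
Overall: Drug B 701/2851 = 24.6%, the standard therapy 628/1780 = 35.3% → the standard therapy
The standard therapy wins overall and in every disease group — no reversal.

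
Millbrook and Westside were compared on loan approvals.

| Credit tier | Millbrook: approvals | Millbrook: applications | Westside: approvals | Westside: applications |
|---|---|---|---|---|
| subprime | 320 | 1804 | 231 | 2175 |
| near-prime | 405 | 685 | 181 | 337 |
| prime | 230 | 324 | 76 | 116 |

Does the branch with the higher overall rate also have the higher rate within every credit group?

Yes

Subprime: Millbrook 320/1804 = 17.7%, Westside 231/2175 = 10.6% → Millbrook
Near-prime: Millbrook 405/685 = 59.1%, Westside 181/337 = 53.7% → Millbrook
Prime: Millbrook 230/324 = 71.0%, Westside 76/116 = 65.5% → Millbrook
Overall: Millbrook 955/2813 = 33.9%, Westside 488/2628 = 18.6% → Millbrook
Millbrook wins overall and in every credit group — no reversal.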